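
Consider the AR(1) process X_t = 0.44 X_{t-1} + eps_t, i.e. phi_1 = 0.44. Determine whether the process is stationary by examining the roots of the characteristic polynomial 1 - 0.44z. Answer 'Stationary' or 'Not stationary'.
\text{Stationary}

The AR(p) characteristic polynomial is P(z) = 1 - 0.44z.
Stationarity requires all roots to lie outside the unit circle, i.e. |z| > 1 for every root.
This is linear in z: 1 + (-0.44) z = 0  =>  z = -1/(-0.44) = 2.272727,  |z| = 2.272727.
Moduli of all roots: 2.2727.
All moduli strictly greater than 1? Yes.
Verdict: Stationary.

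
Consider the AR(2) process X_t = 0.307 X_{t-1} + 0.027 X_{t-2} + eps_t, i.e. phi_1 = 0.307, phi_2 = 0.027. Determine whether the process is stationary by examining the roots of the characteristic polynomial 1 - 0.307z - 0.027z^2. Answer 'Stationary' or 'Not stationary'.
\text{Stationary}

The AR(p) characteristic polynomial is P(z) = 1 - 0.307z - 0.027z^2.
Stationarity requires all roots to lie outside the unit circle, i.e. |z| > 1 for every root.
Set 1 + (-0.307) z + (-0.027) z^2 = 0, i.e. a z^2 + b z + c = 0 with a = -0.027, b = -0.307, c = 1.
Discriminant D = b^2 - 4ac = (-0.307)^2 - 4*(-0.027)*1 = 0.094249 - (-0.108) = 0.202249.
D >= 0, so the roots are real: z = (-b +/- sqrt(D)) / (2a) = (0.307 +/- 0.449721) / (-0.054).
  z_1 = (0.307 + 0.449721) / (-0.054) = -14.0134,   |z_1| = 14.0134.
  z_2 = (0.307 - 0.449721) / (-0.054) = 2.643,   |z_2| = 2.643.
Moduli of all roots: 14.0134, 2.6430.
All moduli strictly greater than 1? Yes.
Verdict: Stationary.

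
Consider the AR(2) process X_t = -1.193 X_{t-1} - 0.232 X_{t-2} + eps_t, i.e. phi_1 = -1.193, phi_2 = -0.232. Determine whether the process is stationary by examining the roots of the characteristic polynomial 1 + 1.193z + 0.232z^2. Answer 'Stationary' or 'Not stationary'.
\text{Stationary}

The AR(p) characteristic polynomial is P(z) = 1 + 1.193z + 0.232z^2.
Stationarity requires all roots to lie outside the unit circle, i.e. |z| > 1 for every root.
Set 1 + (1.193) z + (0.232) z^2 = 0, i.e. a z^2 + b z + c = 0 with a = 0.232, b = 1.193, c = 1.
Discriminant D = b^2 - 4ac = (1.193)^2 - 4*(0.232)*1 = 1.423249 - (0.928) = 0.495249.
D >= 0, so the roots are real: z = (-b +/- sqrt(D)) / (2a) = (-1.193 +/- 0.703739) / (0.464).
  z_1 = (-1.193 + 0.703739) / (0.464) = -1.0544,   |z_1| = 1.0544.
  z_2 = (-1.193 - 0.703739) / (0.464) = -4.0878,   |z_2| = 4.0878.
Moduli of all roots: 1.0544, 4.0878.
All moduli strictly greater than 1? Yes.
Verdict: Stationary.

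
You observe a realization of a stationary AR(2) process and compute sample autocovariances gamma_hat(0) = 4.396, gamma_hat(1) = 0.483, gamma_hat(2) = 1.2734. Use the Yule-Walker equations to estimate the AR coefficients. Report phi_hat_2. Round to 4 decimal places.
\hat\phi_{2} = 0.2810

The Yule-Walker equations for an AR(p) process read, in matrix form,
  Gamma_p phi = r_p,   with   (Gamma_p)_{ij} = gamma(|i - j|),
                       (r_p)_i = gamma(i),   i,j = 1..p.
Substitute the sample gammas (Toeplitz matrix and right-hand side of size 2):
  Gamma_p = [[4.396, 0.483], [0.483, 4.396]]
  r_p     = [0.483, 1.2734]
Written out:
  4.396 phi_1 + 0.483 phi_2 = 0.483
  0.483 phi_1 + 4.396 phi_2 = 1.2734
Solve by Cramer's rule:
  det = gamma(0)^2 - gamma(1)^2 = (4.396)^2 - (0.483)^2 = 19.324816 - 0.233289 = 19.091527
  phi_hat_1 = [gamma(1) gamma(0) - gamma(1) gamma(2)] / det = [(0.483)(4.396) - (0.483)(1.2734)] / 19.091527 = 1.5082158 / 19.091527 = 0.079
  phi_hat_2 = [gamma(0) gamma(2) - gamma(1)^2] / det = [(4.396)(1.2734) - (0.483)^2] / 19.091527 = 5.3645774 / 19.091527 = 0.281
So phi_hat = [0.0790, 0.2810].
Therefore phi_hat_2 = 0.2810.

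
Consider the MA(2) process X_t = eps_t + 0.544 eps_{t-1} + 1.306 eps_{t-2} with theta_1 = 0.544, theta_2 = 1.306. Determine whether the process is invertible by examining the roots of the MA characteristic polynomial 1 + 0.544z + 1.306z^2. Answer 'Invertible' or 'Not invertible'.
\text{Not invertible}

The MA(q) characteristic polynomial is P(z) = 1 + 0.544z + 1.306z^2.
Invertibility requires all roots to lie outside the unit circle, i.e. |z| > 1 for every root.
Set 1 + (0.544) z + (1.306) z^2 = 0, i.e. a z^2 + b z + c = 0 with a = 1.306, b = 0.544, c = 1.
Discriminant D = b^2 - 4ac = (0.544)^2 - 4*(1.306)*1 = 0.295936 - (5.224) = -4.928064.
D < 0, so the roots are the complex-conjugate pair z = (-b +/- i sqrt(-D)) / (2a) = -0.2083 +/- 0.8499i.
For a conjugate pair |z|^2 = z * conj(z) = (product of roots) = c/a = 1/(1.306) = 0.765697, so |z| = sqrt(0.765697) = 0.875 for both roots.
Moduli of all roots: 0.8750, 0.8750.
All moduli strictly greater than 1? No.
Verdict: Not invertible.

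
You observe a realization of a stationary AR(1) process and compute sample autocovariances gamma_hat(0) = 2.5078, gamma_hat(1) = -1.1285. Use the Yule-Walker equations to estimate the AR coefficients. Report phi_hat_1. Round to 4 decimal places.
\hat\phi_{1} = -0.4500

The Yule-Walker equations for an AR(p) process read, in matrix form,
  Gamma_p phi = r_p,   with   (Gamma_p)_{ij} = gamma(|i - j|),
                       (r_p)_i = gamma(i),   i,j = 1..p.
Substitute the sample gammas (Toeplitz matrix and right-hand side of size 1):
  Gamma_p = [[2.5078]]
  r_p     = [-1.1285]
With p = 1 this is the single equation gamma(0) phi_1 = gamma(1):
  phi_hat_1 = gamma(1) / gamma(0) = -1.1285 / 2.5078 = -0.4500.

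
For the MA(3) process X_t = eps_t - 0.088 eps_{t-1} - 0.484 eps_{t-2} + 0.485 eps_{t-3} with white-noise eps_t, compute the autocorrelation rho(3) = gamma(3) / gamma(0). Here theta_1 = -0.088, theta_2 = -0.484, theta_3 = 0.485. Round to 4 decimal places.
\rho(3) = 0.3283

For an MA(q) process with theta_0 = 1, the autocovariance is
  gamma(k) = sigma^2 * sum_{i=0..q-k} theta_i * theta_{i+k},
and rho(k) = gamma(k) / gamma(0). Sigma^2 cancels.
  numerator   = (1)*(0.485) = 0.485.
  denominator = (1)^2 + (-0.088)^2 + (-0.484)^2 + (0.485)^2 = 1.477225.
  rho(3) = 0.485 / 1.477225 = 0.3283.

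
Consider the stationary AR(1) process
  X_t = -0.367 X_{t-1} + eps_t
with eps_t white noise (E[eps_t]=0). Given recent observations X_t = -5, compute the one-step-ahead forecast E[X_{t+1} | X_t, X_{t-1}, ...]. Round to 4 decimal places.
E[X_{t+1} \mid \mathcal F_t] = 1.8350

For an AR(p) model X_t = c + sum_i phi_i X_{t-i} + eps_t, the
one-step-ahead conditional mean is
  E[X_{t+1} | X_t, ...] = c + sum_i phi_i X_{t+1-i}.
Substitute known values:
  E[X_{t+1} | ...] = (-0.367) * (-5)
                   = 1.8350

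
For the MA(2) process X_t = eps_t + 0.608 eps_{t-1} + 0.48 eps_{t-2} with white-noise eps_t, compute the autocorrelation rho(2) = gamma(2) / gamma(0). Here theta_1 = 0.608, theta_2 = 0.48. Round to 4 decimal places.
\rho(2) = 0.3000

For an MA(q) process with theta_0 = 1, the autocovariance is
  gamma(k) = sigma^2 * sum_{i=0..q-k} theta_i * theta_{i+k},
and rho(k) = gamma(k) / gamma(0). Sigma^2 cancels.
  numerator   = (1)*(0.48) = 0.48.
  denominator = (1)^2 + (0.608)^2 + (0.48)^2 = 1.600064.
  rho(2) = 0.48 / 1.600064 = 0.3000.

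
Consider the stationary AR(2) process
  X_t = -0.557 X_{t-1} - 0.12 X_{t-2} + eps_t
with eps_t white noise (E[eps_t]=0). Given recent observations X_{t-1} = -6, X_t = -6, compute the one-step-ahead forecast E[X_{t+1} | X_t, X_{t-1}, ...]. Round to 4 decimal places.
E[X_{t+1} \mid \mathcal F_t] = 4.0620

For an AR(p) model X_t = c + sum_i phi_i X_{t-i} + eps_t, the
one-step-ahead conditional mean is
  E[X_{t+1} | X_t, ...] = c + sum_i phi_i X_{t+1-i}.
Substitute known values:
  E[X_{t+1} | ...] = (-0.557) * (-6) + (-0.12) * (-6)
                   = 4.0620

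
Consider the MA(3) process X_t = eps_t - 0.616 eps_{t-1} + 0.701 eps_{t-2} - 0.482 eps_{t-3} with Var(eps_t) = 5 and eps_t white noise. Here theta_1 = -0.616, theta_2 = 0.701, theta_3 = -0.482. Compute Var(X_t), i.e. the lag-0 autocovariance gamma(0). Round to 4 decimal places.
\gamma(0) = 10.5159

For an MA(q) process X_t = eps_t + sum_i theta_i eps_{t-i} with
Var(eps_t) = sigma^2, the variance is
  gamma(0) = sigma^2 * (1 + sum_i theta_i^2).
  sum_i theta_i^2 = (-0.616)^2 + (0.701)^2 + (-0.482)^2 = 0.379456 + 0.491401 + 0.232324 = 1.103181.
  gamma(0) = 5 * (1 + 1.103181) = 5 * 2.103181 = 10.515905, which rounds to 10.5159.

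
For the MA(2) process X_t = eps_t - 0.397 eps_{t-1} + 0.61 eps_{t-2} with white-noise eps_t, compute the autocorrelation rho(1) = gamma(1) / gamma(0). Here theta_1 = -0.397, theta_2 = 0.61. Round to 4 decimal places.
\rho(1) = -0.4178

For an MA(q) process with theta_0 = 1, the autocovariance is
  gamma(k) = sigma^2 * sum_{i=0..q-k} theta_i * theta_{i+k},
and rho(k) = gamma(k) / gamma(0). Sigma^2 cancels.
  numerator   = (1)*(-0.397) + (-0.397)*(0.61) = -0.63917.
  denominator = (1)^2 + (-0.397)^2 + (0.61)^2 = 1.529709.
  rho(1) = -0.63917 / 1.529709 = -0.4178.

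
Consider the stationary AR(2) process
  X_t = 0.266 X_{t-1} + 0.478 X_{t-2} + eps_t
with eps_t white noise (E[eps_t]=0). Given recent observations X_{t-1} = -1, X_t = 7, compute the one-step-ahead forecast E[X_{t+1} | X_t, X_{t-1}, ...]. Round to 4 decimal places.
E[X_{t+1} \mid \mathcal F_t] = 1.3840

For an AR(p) model X_t = c + sum_i phi_i X_{t-i} + eps_t, the
one-step-ahead conditional mean is
  E[X_{t+1} | X_t, ...] = c + sum_i phi_i X_{t+1-i}.
Substitute known values:
  E[X_{t+1} | ...] = (0.266) * (7) + (0.478) * (-1)
                   = 1.3840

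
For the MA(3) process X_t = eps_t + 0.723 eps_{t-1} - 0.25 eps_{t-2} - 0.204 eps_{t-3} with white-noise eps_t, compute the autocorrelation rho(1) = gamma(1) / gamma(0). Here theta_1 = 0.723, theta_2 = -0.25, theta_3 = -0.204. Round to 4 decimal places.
\rho(1) = 0.3647

For an MA(q) process with theta_0 = 1, the autocovariance is
  gamma(k) = sigma^2 * sum_{i=0..q-k} theta_i * theta_{i+k},
and rho(k) = gamma(k) / gamma(0). Sigma^2 cancels.
  numerator   = (1)*(0.723) + (0.723)*(-0.25) + (-0.25)*(-0.204) = 0.59325.
  denominator = (1)^2 + (0.723)^2 + (-0.25)^2 + (-0.204)^2 = 1.626845.
  rho(1) = 0.59325 / 1.626845 = 0.3647.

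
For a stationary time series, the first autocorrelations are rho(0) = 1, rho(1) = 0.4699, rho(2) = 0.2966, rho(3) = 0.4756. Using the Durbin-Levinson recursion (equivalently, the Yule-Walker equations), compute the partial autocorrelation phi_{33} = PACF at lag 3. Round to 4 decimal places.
\phi_{33} = 0.3940

The PACF at lag k is phi_{kk}, the last component of the solution
to the Yule-Walker system G_k phi = r_k where
  (G_k)_{ij} = rho(|i - j|), (r_k)_i = rho(i), i,j = 1..k.
Equivalently, Durbin-Levinson gives phi_{kk} iteratively:
  phi_{11} = rho(1)
  phi_{kk} = [rho(k) - sum_{j=1..k-1} phi_{k-1,j} rho(k-j)]
            / [1 - sum_{j=1..k-1} phi_{k-1,j} rho(j)],
  phi_{k,j} = phi_{k-1,j} - phi_{kk} phi_{k-1,k-j},  j = 1..k-1.
Step k = 1:
  phi_11 = rho(1) = 0.4699.
Step k = 2:
  phi_22 = [rho(2) - phi_11 rho(1)] / [1 - phi_11 rho(1)] = [0.2966 - (0.4699)(0.4699)] / [1 - (0.4699)(0.4699)]
         = 0.07579399 / 0.77919399 = 0.097272.
  Update: phi_21 = phi_11 - phi_22 phi_11 = 0.4699 - (0.097272)(0.4699) = 0.424192.
Step k = 3:
  phi_33 = [rho(3) - phi_21 rho(2) - phi_22 rho(1)] / [1 - phi_21 rho(1) - phi_22 rho(2)]
    numerator   = 0.4756 - (0.424192)(0.2966) - (0.097272)(0.4699) = 0.30407647
    denominator = 1 - (0.424192)(0.4699) - (0.097272)(0.2966) = 0.77182133
  phi_33 = 0.30407647 / 0.77182133 = 0.394.
Therefore phi_{33} = 0.3940.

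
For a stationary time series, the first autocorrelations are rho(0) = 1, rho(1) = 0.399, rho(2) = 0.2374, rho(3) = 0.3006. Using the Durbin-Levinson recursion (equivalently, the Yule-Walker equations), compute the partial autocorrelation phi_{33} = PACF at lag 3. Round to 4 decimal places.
\phi_{33} = 0.2130

The PACF at lag k is phi_{kk}, the last component of the solution
to the Yule-Walker system G_k phi = r_k where
  (G_k)_{ij} = rho(|i - j|), (r_k)_i = rho(i), i,j = 1..k.
Equivalently, Durbin-Levinson gives phi_{kk} iteratively:
  phi_{11} = rho(1)
  phi_{kk} = [rho(k) - sum_{j=1..k-1} phi_{k-1,j} rho(k-j)]
            / [1 - sum_{j=1..k-1} phi_{k-1,j} rho(j)],
  phi_{k,j} = phi_{k-1,j} - phi_{kk} phi_{k-1,k-j},  j = 1..k-1.
Step k = 1:
  phi_11 = rho(1) = 0.399.
Step k = 2:
  phi_22 = [rho(2) - phi_11 rho(1)] / [1 - phi_11 rho(1)] = [0.2374 - (0.399)(0.399)] / [1 - (0.399)(0.399)]
         = 0.078199 / 0.840799 = 0.093006.
  Update: phi_21 = phi_11 - phi_22 phi_11 = 0.399 - (0.093006)(0.399) = 0.361891.
Step k = 3:
  phi_33 = [rho(3) - phi_21 rho(2) - phi_22 rho(1)] / [1 - phi_21 rho(1) - phi_22 rho(2)]
    numerator   = 0.3006 - (0.361891)(0.2374) - (0.093006)(0.399) = 0.1775779
    denominator = 1 - (0.361891)(0.399) - (0.093006)(0.2374) = 0.83352606
  phi_33 = 0.1775779 / 0.83352606 = 0.213.
Therefore phi_{33} = 0.2130.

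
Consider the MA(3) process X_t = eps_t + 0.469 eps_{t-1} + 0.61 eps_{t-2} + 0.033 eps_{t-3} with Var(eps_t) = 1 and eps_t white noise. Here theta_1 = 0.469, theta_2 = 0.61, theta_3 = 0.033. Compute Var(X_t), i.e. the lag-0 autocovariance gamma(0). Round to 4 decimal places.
\gamma(0) = 1.5932

For an MA(q) process X_t = eps_t + sum_i theta_i eps_{t-i} with
Var(eps_t) = sigma^2, the variance is
  gamma(0) = sigma^2 * (1 + sum_i theta_i^2).
  sum_i theta_i^2 = (0.469)^2 + (0.61)^2 + (0.033)^2 = 0.219961 + 0.3721 + 0.001089 = 0.59315.
  gamma(0) = 1 * (1 + 0.59315) = 1 * 1.59315 = 1.59315, which rounds to 1.5932.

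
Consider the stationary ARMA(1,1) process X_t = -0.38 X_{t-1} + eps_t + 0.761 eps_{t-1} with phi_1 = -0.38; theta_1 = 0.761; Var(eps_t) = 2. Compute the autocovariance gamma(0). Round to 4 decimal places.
\gamma(0) = 2.3393

Multiply the model equation by X_{t-k} and take expectations. With theta_0 = psi_0 = 1 and psi_j the MA(infinity) weights, this gives
  gamma(k) - sum_i phi_i gamma(k-i) = c_k,
  c_k = sigma^2 * sum_{j=k..q} theta_j psi_{j-k}   (c_k = 0 for k > q),
using gamma(-m) = gamma(m).
psi-weights needed (psi_j = theta_j + sum_i phi_i psi_{j-i}):
  psi_1 = theta_1 + phi_1 = 0.761 + (-0.38) = 0.381
Right-hand sides:
  c_0 = sigma^2 (1 + theta_1 psi_1) = 2 * (1 + (0.761)(0.381)) = 2 * 1.289941 = 2.579882
  c_1 = sigma^2 theta_1 = 2 * (0.761) = 1.522
  c_2 = 0
Equations for k = 0 and k = 1 (AR order 1):
  gamma(0) = phi_1 gamma(1) + c_0
  gamma(1) = phi_1 gamma(0) + c_1
Substituting the second into the first: gamma(0) (1 - phi_1^2) = c_0 + phi_1 c_1, so
  gamma(0) = (c_0 + phi_1 c_1) / (1 - phi_1^2) = (2.579882 + (-0.38)(1.522)) / (1 - (-0.38)^2) = 2.001522 / 0.8556 = 2.33932.
Therefore gamma(0) = 2.3393 (to 4 decimal places).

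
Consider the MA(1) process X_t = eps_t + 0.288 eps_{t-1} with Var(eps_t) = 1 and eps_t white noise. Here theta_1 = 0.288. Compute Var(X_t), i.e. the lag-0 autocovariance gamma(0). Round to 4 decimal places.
\gamma(0) = 1.0829

For an MA(q) process X_t = eps_t + sum_i theta_i eps_{t-i} with
Var(eps_t) = sigma^2, the variance is
  gamma(0) = sigma^2 * (1 + sum_i theta_i^2).
  sum_i theta_i^2 = (0.288)^2 = 0.082944.
  gamma(0) = 1 * (1 + 0.082944) = 1 * 1.082944 = 1.082944, which rounds to 1.0829.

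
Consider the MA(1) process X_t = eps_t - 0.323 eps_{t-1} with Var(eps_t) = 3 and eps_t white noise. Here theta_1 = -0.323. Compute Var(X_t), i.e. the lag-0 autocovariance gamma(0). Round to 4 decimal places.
\gamma(0) = 3.3130

For an MA(q) process X_t = eps_t + sum_i theta_i eps_{t-i} with
Var(eps_t) = sigma^2, the variance is
  gamma(0) = sigma^2 * (1 + sum_i theta_i^2).
  sum_i theta_i^2 = (-0.323)^2 = 0.104329.
  gamma(0) = 3 * (1 + 0.104329) = 3 * 1.104329 = 3.312987, which rounds to 3.3130.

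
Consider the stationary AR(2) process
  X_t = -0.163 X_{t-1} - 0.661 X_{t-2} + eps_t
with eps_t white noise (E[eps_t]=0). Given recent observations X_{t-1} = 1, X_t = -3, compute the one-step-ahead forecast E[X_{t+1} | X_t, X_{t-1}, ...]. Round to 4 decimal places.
E[X_{t+1} \mid \mathcal F_t] = -0.1720

For an AR(p) model X_t = c + sum_i phi_i X_{t-i} + eps_t, the
one-step-ahead conditional mean is
  E[X_{t+1} | X_t, ...] = c + sum_i phi_i X_{t+1-i}.
Substitute known values:
  E[X_{t+1} | ...] = (-0.163) * (-3) + (-0.661) * (1)
                   = -0.1720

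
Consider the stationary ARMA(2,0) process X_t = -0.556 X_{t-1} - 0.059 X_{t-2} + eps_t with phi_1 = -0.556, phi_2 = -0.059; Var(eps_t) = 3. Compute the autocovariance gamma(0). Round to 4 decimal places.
\gamma(0) = 4.1561

Multiply the model equation by X_{t-k} and take expectations. With theta_0 = psi_0 = 1 and psi_j the MA(infinity) weights, this gives
  gamma(k) - sum_i phi_i gamma(k-i) = c_k,
  c_k = sigma^2 * sum_{j=k..q} theta_j psi_{j-k}   (c_k = 0 for k > q),
using gamma(-m) = gamma(m).
Pure AR (q = 0): c_0 = sigma^2 = 3, c_k = 0 for k >= 1.
Equations for k = 0, 1, 2 (AR order 2, c_2 = 0):
  (E0) gamma(0) = phi_1 gamma(1) + phi_2 gamma(2) + c_0
  (E1) gamma(1) = phi_1 gamma(0) + phi_2 gamma(1) + c_1
  (E2) gamma(2) = phi_1 gamma(1) + phi_2 gamma(0)
From (E1): gamma(1) = A gamma(0) + B with
  A = phi_1 / (1 - phi_2) = -0.556 / 1.059 = -0.525024,   B = c_1 / (1 - phi_2) = 0 / 1.059 = 0.
Insert (E2) into (E0): gamma(0) (1 - phi_2^2) = phi_1 (1 + phi_2) gamma(1) + c_0.
  phi_1 (1 + phi_2) = (-0.556)(0.941) = -0.523196,   1 - phi_2^2 = 0.996519.
Replace gamma(1) by A gamma(0) + B and collect gamma(0):
  gamma(0) [0.996519 - (-0.523196)(-0.525024)] = c_0 = 3
  gamma(0) * 0.721829 = 3
  gamma(0) = 3 / 0.721829 = 4.15611.
Therefore gamma(0) = 4.1561 (to 4 decimal places).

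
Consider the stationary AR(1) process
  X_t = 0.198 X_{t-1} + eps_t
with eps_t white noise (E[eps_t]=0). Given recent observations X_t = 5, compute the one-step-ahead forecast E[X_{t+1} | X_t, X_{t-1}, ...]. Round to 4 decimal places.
E[X_{t+1} \mid \mathcal F_t] = 0.9900

For an AR(p) model X_t = c + sum_i phi_i X_{t-i} + eps_t, the
one-step-ahead conditional mean is
  E[X_{t+1} | X_t, ...] = c + sum_i phi_i X_{t+1-i}.
Substitute known values:
  E[X_{t+1} | ...] = (0.198) * (5)
                   = 0.9900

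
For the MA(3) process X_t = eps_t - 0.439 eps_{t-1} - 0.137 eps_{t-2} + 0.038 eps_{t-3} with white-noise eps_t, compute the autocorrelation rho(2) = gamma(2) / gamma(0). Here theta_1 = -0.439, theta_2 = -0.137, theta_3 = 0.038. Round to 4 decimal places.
\rho(2) = -0.1267

For an MA(q) process with theta_0 = 1, the autocovariance is
  gamma(k) = sigma^2 * sum_{i=0..q-k} theta_i * theta_{i+k},
and rho(k) = gamma(k) / gamma(0). Sigma^2 cancels.
  numerator   = (1)*(-0.137) + (-0.439)*(0.038) = -0.153682.
  denominator = (1)^2 + (-0.439)^2 + (-0.137)^2 + (0.038)^2 = 1.212934.
  rho(2) = -0.153682 / 1.212934 = -0.1267.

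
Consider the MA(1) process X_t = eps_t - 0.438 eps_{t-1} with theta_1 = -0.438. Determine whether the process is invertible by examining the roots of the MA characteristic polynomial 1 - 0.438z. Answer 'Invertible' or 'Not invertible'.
\text{Invertible}

The MA(q) characteristic polynomial is P(z) = 1 - 0.438z.
Invertibility requires all roots to lie outside the unit circle, i.e. |z| > 1 for every root.
This is linear in z: 1 + (-0.438) z = 0  =>  z = -1/(-0.438) = 2.283105,  |z| = 2.283105.
Moduli of all roots: 2.2831.
All moduli strictly greater than 1? Yes.
Verdict: Invertible.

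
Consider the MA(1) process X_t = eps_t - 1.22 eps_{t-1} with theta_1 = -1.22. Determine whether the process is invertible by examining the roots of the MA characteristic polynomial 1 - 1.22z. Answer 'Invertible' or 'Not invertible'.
\text{Not invertible}

The MA(q) characteristic polynomial is P(z) = 1 - 1.22z.
Invertibility requires all roots to lie outside the unit circle, i.e. |z| > 1 for every root.
This is linear in z: 1 + (-1.22) z = 0  =>  z = -1/(-1.22) = 0.819672,  |z| = 0.819672.
Moduli of all roots: 0.8197.
All moduli strictly greater than 1? No.
Verdict: Not invertible.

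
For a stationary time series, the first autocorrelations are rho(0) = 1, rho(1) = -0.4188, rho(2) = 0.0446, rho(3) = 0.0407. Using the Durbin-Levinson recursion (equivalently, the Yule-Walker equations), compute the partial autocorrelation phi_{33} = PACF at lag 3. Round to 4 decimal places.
\phi_{33} = -0.0051

The PACF at lag k is phi_{kk}, the last component of the solution
to the Yule-Walker system G_k phi = r_k where
  (G_k)_{ij} = rho(|i - j|), (r_k)_i = rho(i), i,j = 1..k.
Equivalently, Durbin-Levinson gives phi_{kk} iteratively:
  phi_{11} = rho(1)
  phi_{kk} = [rho(k) - sum_{j=1..k-1} phi_{k-1,j} rho(k-j)]
            / [1 - sum_{j=1..k-1} phi_{k-1,j} rho(j)],
  phi_{k,j} = phi_{k-1,j} - phi_{kk} phi_{k-1,k-j},  j = 1..k-1.
Step k = 1:
  phi_11 = rho(1) = -0.4188.
Step k = 2:
  phi_22 = [rho(2) - phi_11 rho(1)] / [1 - phi_11 rho(1)] = [0.0446 - (-0.4188)(-0.4188)] / [1 - (-0.4188)(-0.4188)]
         = -0.13079344 / 0.82460656 = -0.158613.
  Update: phi_21 = phi_11 - phi_22 phi_11 = -0.4188 - (-0.158613)(-0.4188) = -0.485227.
Step k = 3:
  phi_33 = [rho(3) - phi_21 rho(2) - phi_22 rho(1)] / [1 - phi_21 rho(1) - phi_22 rho(2)]
    numerator   = 0.0407 - (-0.485227)(0.0446) - (-0.158613)(-0.4188) = -0.00408605
    denominator = 1 - (-0.485227)(-0.4188) - (-0.158613)(0.0446) = 0.803861
  phi_33 = -0.00408605 / 0.803861 = -0.0051.
Therefore phi_{33} = -0.0051.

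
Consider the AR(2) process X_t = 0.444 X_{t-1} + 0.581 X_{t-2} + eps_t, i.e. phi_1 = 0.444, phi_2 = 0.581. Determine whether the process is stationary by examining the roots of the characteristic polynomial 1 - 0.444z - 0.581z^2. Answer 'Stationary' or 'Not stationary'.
\text{Not stationary}

The AR(p) characteristic polynomial is P(z) = 1 - 0.444z - 0.581z^2.
Stationarity requires all roots to lie outside the unit circle, i.e. |z| > 1 for every root.
Set 1 + (-0.444) z + (-0.581) z^2 = 0, i.e. a z^2 + b z + c = 0 with a = -0.581, b = -0.444, c = 1.
Discriminant D = b^2 - 4ac = (-0.444)^2 - 4*(-0.581)*1 = 0.197136 - (-2.324) = 2.521136.
D >= 0, so the roots are real: z = (-b +/- sqrt(D)) / (2a) = (0.444 +/- 1.587809) / (-1.162).
  z_1 = (0.444 + 1.587809) / (-1.162) = -1.7485,   |z_1| = 1.7485.
  z_2 = (0.444 - 1.587809) / (-1.162) = 0.9843,   |z_2| = 0.9843.
Moduli of all roots: 1.7485, 0.9843.
All moduli strictly greater than 1? No.
Verdict: Not stationary.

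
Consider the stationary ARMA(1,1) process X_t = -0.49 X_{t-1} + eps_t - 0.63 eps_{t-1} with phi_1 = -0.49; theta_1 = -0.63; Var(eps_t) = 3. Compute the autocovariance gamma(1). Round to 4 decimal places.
\gamma(1) = -5.7866

Multiply the model equation by X_{t-k} and take expectations. With theta_0 = psi_0 = 1 and psi_j the MA(infinity) weights, this gives
  gamma(k) - sum_i phi_i gamma(k-i) = c_k,
  c_k = sigma^2 * sum_{j=k..q} theta_j psi_{j-k}   (c_k = 0 for k > q),
using gamma(-m) = gamma(m).
psi-weights needed (psi_j = theta_j + sum_i phi_i psi_{j-i}):
  psi_1 = theta_1 + phi_1 = -0.63 + (-0.49) = -1.12
Right-hand sides:
  c_0 = sigma^2 (1 + theta_1 psi_1) = 3 * (1 + (-0.63)(-1.12)) = 3 * 1.7056 = 5.1168
  c_1 = sigma^2 theta_1 = 3 * (-0.63) = -1.89
  c_2 = 0
Equations for k = 0 and k = 1 (AR order 1):
  gamma(0) = phi_1 gamma(1) + c_0
  gamma(1) = phi_1 gamma(0) + c_1
Substituting the second into the first: gamma(0) (1 - phi_1^2) = c_0 + phi_1 c_1, so
  gamma(0) = (c_0 + phi_1 c_1) / (1 - phi_1^2) = (5.1168 + (-0.49)(-1.89)) / (1 - (-0.49)^2) = 6.0429 / 0.7599 = 7.952231.
  gamma(1) = phi_1 gamma(0) + c_1 = (-0.49)(7.952231) + (-1.89) = -5.786593.
Therefore gamma(1) = -5.7866 (to 4 decimal places).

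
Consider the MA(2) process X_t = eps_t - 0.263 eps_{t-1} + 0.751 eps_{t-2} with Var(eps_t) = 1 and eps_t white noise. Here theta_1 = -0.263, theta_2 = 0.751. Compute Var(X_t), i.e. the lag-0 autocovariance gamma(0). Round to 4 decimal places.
\gamma(0) = 1.6332

For an MA(q) process X_t = eps_t + sum_i theta_i eps_{t-i} with
Var(eps_t) = sigma^2, the variance is
  gamma(0) = sigma^2 * (1 + sum_i theta_i^2).
  sum_i theta_i^2 = (-0.263)^2 + (0.751)^2 = 0.069169 + 0.564001 = 0.63317.
  gamma(0) = 1 * (1 + 0.63317) = 1 * 1.63317 = 1.63317, which rounds to 1.6332.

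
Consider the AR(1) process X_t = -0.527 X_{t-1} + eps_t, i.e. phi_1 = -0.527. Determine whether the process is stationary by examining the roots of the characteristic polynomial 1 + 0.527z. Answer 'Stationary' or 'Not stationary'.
\text{Stationary}

The AR(p) characteristic polynomial is P(z) = 1 + 0.527z.
Stationarity requires all roots to lie outside the unit circle, i.e. |z| > 1 for every root.
This is linear in z: 1 + (0.527) z = 0  =>  z = -1/(0.527) = -1.897533,  |z| = 1.897533.
Moduli of all roots: 1.8975.
All moduli strictly greater than 1? Yes.
Verdict: Stationary.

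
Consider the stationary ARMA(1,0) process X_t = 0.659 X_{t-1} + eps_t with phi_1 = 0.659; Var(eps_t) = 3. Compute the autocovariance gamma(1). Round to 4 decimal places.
\gamma(1) = 3.4947

Multiply the model equation by X_{t-k} and take expectations. With theta_0 = psi_0 = 1 and psi_j the MA(infinity) weights, this gives
  gamma(k) - sum_i phi_i gamma(k-i) = c_k,
  c_k = sigma^2 * sum_{j=k..q} theta_j psi_{j-k}   (c_k = 0 for k > q),
using gamma(-m) = gamma(m).
Pure AR (q = 0): c_0 = sigma^2 = 3, c_k = 0 for k >= 1.
Equations for k = 0 and k = 1 (AR order 1):
  gamma(0) = phi_1 gamma(1) + c_0
  gamma(1) = phi_1 gamma(0) + c_1
Substituting the second into the first: gamma(0) (1 - phi_1^2) = c_0 + phi_1 c_1, so
  gamma(0) = c_0 / (1 - phi_1^2) = 3 / (1 - (0.659)^2) = 3 / 0.565719 = 5.302986.
  gamma(1) = phi_1 gamma(0) = (0.659)(5.302986) = 3.494668.
Therefore gamma(1) = 3.4947 (to 4 decimal places).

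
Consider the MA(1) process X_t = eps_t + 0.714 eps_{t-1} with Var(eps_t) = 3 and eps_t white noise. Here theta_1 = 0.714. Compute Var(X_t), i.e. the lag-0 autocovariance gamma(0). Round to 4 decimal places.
\gamma(0) = 4.5294

For an MA(q) process X_t = eps_t + sum_i theta_i eps_{t-i} with
Var(eps_t) = sigma^2, the variance is
  gamma(0) = sigma^2 * (1 + sum_i theta_i^2).
  sum_i theta_i^2 = (0.714)^2 = 0.509796.
  gamma(0) = 3 * (1 + 0.509796) = 3 * 1.509796 = 4.529388, which rounds to 4.5294.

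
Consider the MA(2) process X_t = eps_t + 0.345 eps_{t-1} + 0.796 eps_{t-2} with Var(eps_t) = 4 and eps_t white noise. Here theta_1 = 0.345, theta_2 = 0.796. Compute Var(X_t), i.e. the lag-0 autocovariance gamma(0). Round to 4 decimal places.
\gamma(0) = 7.0106

For an MA(q) process X_t = eps_t + sum_i theta_i eps_{t-i} with
Var(eps_t) = sigma^2, the variance is
  gamma(0) = sigma^2 * (1 + sum_i theta_i^2).
  sum_i theta_i^2 = (0.345)^2 + (0.796)^2 = 0.119025 + 0.633616 = 0.752641.
  gamma(0) = 4 * (1 + 0.752641) = 4 * 1.752641 = 7.010564, which rounds to 7.0106.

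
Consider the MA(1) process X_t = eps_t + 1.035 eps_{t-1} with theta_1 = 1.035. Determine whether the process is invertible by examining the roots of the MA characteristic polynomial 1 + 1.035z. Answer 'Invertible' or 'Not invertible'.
\text{Not invertible}

The MA(q) characteristic polynomial is P(z) = 1 + 1.035z.
Invertibility requires all roots to lie outside the unit circle, i.e. |z| > 1 for every root.
This is linear in z: 1 + (1.035) z = 0  =>  z = -1/(1.035) = -0.966184,  |z| = 0.966184.
Moduli of all roots: 0.9662.
All moduli strictly greater than 1? No.
Verdict: Not invertible.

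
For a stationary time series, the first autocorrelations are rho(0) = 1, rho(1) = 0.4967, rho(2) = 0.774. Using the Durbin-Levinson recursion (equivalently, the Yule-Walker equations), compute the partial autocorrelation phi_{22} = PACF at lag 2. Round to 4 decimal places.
\phi_{22} = 0.7000

The PACF at lag k is phi_{kk}, the last component of the solution
to the Yule-Walker system G_k phi = r_k where
  (G_k)_{ij} = rho(|i - j|), (r_k)_i = rho(i), i,j = 1..k.
Equivalently, Durbin-Levinson gives phi_{kk} iteratively:
  phi_{11} = rho(1)
  phi_{kk} = [rho(k) - sum_{j=1..k-1} phi_{k-1,j} rho(k-j)]
            / [1 - sum_{j=1..k-1} phi_{k-1,j} rho(j)],
  phi_{k,j} = phi_{k-1,j} - phi_{kk} phi_{k-1,k-j},  j = 1..k-1.
Step k = 1:
  phi_11 = rho(1) = 0.4967.
Step k = 2:
  phi_22 = [rho(2) - phi_11 rho(1)] / [1 - phi_11 rho(1)] = [0.774 - (0.4967)(0.4967)] / [1 - (0.4967)(0.4967)]
         = 0.52728911 / 0.75328911 = 0.7.
Therefore phi_{22} = 0.7000.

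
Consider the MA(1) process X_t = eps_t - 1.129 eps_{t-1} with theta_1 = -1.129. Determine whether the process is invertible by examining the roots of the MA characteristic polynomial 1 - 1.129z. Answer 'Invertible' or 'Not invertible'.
\text{Not invertible}

The MA(q) characteristic polynomial is P(z) = 1 - 1.129z.
Invertibility requires all roots to lie outside the unit circle, i.e. |z| > 1 for every root.
This is linear in z: 1 + (-1.129) z = 0  =>  z = -1/(-1.129) = 0.88574,  |z| = 0.88574.
Moduli of all roots: 0.8857.
All moduli strictly greater than 1? No.
Verdict: Not invertible.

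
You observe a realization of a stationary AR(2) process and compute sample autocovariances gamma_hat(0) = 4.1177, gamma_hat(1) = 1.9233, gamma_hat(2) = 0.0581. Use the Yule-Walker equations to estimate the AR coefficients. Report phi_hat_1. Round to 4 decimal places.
\hat\phi_{1} = 0.5890

The Yule-Walker equations for an AR(p) process read, in matrix form,
  Gamma_p phi = r_p,   with   (Gamma_p)_{ij} = gamma(|i - j|),
                       (r_p)_i = gamma(i),   i,j = 1..p.
Substitute the sample gammas (Toeplitz matrix and right-hand side of size 2):
  Gamma_p = [[4.1177, 1.9233], [1.9233, 4.1177]]
  r_p     = [1.9233, 0.0581]
Written out:
  4.1177 phi_1 + 1.9233 phi_2 = 1.9233
  1.9233 phi_1 + 4.1177 phi_2 = 0.0581
Solve by Cramer's rule:
  det = gamma(0)^2 - gamma(1)^2 = (4.1177)^2 - (1.9233)^2 = 16.95545329 - 3.69908289 = 13.2563704
  phi_hat_1 = [gamma(1) gamma(0) - gamma(1) gamma(2)] / det = [(1.9233)(4.1177) - (1.9233)(0.0581)] / 13.2563704 = 7.80782868 / 13.2563704 = 0.589
  phi_hat_2 = [gamma(0) gamma(2) - gamma(1)^2] / det = [(4.1177)(0.0581) - (1.9233)^2] / 13.2563704 = -3.45984452 / 13.2563704 = -0.261
So phi_hat = [0.5890, -0.2610].
Therefore phi_hat_1 = 0.5890.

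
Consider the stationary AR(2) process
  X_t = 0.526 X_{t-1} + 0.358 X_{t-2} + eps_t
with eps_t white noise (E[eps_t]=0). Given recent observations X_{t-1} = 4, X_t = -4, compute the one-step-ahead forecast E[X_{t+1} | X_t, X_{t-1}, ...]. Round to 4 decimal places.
E[X_{t+1} \mid \mathcal F_t] = -0.6720

For an AR(p) model X_t = c + sum_i phi_i X_{t-i} + eps_t, the
one-step-ahead conditional mean is
  E[X_{t+1} | X_t, ...] = c + sum_i phi_i X_{t+1-i}.
Substitute known values:
  E[X_{t+1} | ...] = (0.526) * (-4) + (0.358) * (4)
                   = -0.6720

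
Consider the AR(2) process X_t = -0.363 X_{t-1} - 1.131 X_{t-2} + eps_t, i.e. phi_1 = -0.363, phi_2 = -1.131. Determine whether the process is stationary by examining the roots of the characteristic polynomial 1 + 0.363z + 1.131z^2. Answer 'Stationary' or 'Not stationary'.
\text{Not stationary}

The AR(p) characteristic polynomial is P(z) = 1 + 0.363z + 1.131z^2.
Stationarity requires all roots to lie outside the unit circle, i.e. |z| > 1 for every root.
Set 1 + (0.363) z + (1.131) z^2 = 0, i.e. a z^2 + b z + c = 0 with a = 1.131, b = 0.363, c = 1.
Discriminant D = b^2 - 4ac = (0.363)^2 - 4*(1.131)*1 = 0.131769 - (4.524) = -4.392231.
D < 0, so the roots are the complex-conjugate pair z = (-b +/- i sqrt(-D)) / (2a) = -0.1605 +/- 0.9265i.
For a conjugate pair |z|^2 = z * conj(z) = (product of roots) = c/a = 1/(1.131) = 0.884173, so |z| = sqrt(0.884173) = 0.9403 for both roots.
Moduli of all roots: 0.9403, 0.9403.
All moduli strictly greater than 1? No.
Verdict: Not stationary.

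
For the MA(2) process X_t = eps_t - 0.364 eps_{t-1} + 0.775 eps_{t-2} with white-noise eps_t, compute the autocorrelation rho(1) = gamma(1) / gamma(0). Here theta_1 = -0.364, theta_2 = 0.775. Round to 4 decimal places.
\rho(1) = -0.3728

For an MA(q) process with theta_0 = 1, the autocovariance is
  gamma(k) = sigma^2 * sum_{i=0..q-k} theta_i * theta_{i+k},
and rho(k) = gamma(k) / gamma(0). Sigma^2 cancels.
  numerator   = (1)*(-0.364) + (-0.364)*(0.775) = -0.6461.
  denominator = (1)^2 + (-0.364)^2 + (0.775)^2 = 1.733121.
  rho(1) = -0.6461 / 1.733121 = -0.3728.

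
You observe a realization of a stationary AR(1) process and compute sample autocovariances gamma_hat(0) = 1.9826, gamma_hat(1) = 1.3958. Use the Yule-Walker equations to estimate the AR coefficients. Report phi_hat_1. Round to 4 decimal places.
\hat\phi_{1} = 0.7040

The Yule-Walker equations for an AR(p) process read, in matrix form,
  Gamma_p phi = r_p,   with   (Gamma_p)_{ij} = gamma(|i - j|),
                       (r_p)_i = gamma(i),   i,j = 1..p.
Substitute the sample gammas (Toeplitz matrix and right-hand side of size 1):
  Gamma_p = [[1.9826]]
  r_p     = [1.3958]
With p = 1 this is the single equation gamma(0) phi_1 = gamma(1):
  phi_hat_1 = gamma(1) / gamma(0) = 1.3958 / 1.9826 = 0.7040.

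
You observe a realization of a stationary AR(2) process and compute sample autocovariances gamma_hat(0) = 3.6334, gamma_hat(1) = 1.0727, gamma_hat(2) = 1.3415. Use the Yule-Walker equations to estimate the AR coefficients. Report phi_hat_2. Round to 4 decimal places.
\hat\phi_{2} = 0.3090

The Yule-Walker equations for an AR(p) process read, in matrix form,
  Gamma_p phi = r_p,   with   (Gamma_p)_{ij} = gamma(|i - j|),
                       (r_p)_i = gamma(i),   i,j = 1..p.
Substitute the sample gammas (Toeplitz matrix and right-hand side of size 2):
  Gamma_p = [[3.6334, 1.0727], [1.0727, 3.6334]]
  r_p     = [1.0727, 1.3415]
Written out:
  3.6334 phi_1 + 1.0727 phi_2 = 1.0727
  1.0727 phi_1 + 3.6334 phi_2 = 1.3415
Solve by Cramer's rule:
  det = gamma(0)^2 - gamma(1)^2 = (3.6334)^2 - (1.0727)^2 = 13.20159556 - 1.15068529 = 12.05091027
  phi_hat_1 = [gamma(1) gamma(0) - gamma(1) gamma(2)] / det = [(1.0727)(3.6334) - (1.0727)(1.3415)] / 12.05091027 = 2.45852113 / 12.05091027 = 0.204
  phi_hat_2 = [gamma(0) gamma(2) - gamma(1)^2] / det = [(3.6334)(1.3415) - (1.0727)^2] / 12.05091027 = 3.72352081 / 12.05091027 = 0.309
So phi_hat = [0.2040, 0.3090].
Therefore phi_hat_2 = 0.3090.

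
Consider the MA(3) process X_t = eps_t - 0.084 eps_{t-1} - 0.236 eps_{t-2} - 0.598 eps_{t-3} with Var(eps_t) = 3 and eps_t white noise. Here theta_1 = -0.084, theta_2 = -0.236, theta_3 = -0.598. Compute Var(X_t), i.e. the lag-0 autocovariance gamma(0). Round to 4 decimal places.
\gamma(0) = 4.2611

For an MA(q) process X_t = eps_t + sum_i theta_i eps_{t-i} with
Var(eps_t) = sigma^2, the variance is
  gamma(0) = sigma^2 * (1 + sum_i theta_i^2).
  sum_i theta_i^2 = (-0.084)^2 + (-0.236)^2 + (-0.598)^2 = 0.007056 + 0.055696 + 0.357604 = 0.420356.
  gamma(0) = 3 * (1 + 0.420356) = 3 * 1.420356 = 4.261068, which rounds to 4.2611.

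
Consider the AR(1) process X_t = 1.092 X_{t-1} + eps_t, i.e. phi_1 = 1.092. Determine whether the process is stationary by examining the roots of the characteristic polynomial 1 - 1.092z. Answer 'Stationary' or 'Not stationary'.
\text{Not stationary}

The AR(p) characteristic polynomial is P(z) = 1 - 1.092z.
Stationarity requires all roots to lie outside the unit circle, i.e. |z| > 1 for every root.
This is linear in z: 1 + (-1.092) z = 0  =>  z = -1/(-1.092) = 0.915751,  |z| = 0.915751.
Moduli of all roots: 0.9158.
All moduli strictly greater than 1? No.
Verdict: Not stationary.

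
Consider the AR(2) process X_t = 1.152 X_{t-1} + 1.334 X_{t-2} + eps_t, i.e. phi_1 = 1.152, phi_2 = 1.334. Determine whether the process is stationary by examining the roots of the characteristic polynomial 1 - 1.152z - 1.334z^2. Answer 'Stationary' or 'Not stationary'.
\text{Not stationary}

The AR(p) characteristic polynomial is P(z) = 1 - 1.152z - 1.334z^2.
Stationarity requires all roots to lie outside the unit circle, i.e. |z| > 1 for every root.
Set 1 + (-1.152) z + (-1.334) z^2 = 0, i.e. a z^2 + b z + c = 0 with a = -1.334, b = -1.152, c = 1.
Discriminant D = b^2 - 4ac = (-1.152)^2 - 4*(-1.334)*1 = 1.327104 - (-5.336) = 6.663104.
D >= 0, so the roots are real: z = (-b +/- sqrt(D)) / (2a) = (1.152 +/- 2.581299) / (-2.668).
  z_1 = (1.152 + 2.581299) / (-2.668) = -1.3993,   |z_1| = 1.3993.
  z_2 = (1.152 - 2.581299) / (-2.668) = 0.5357,   |z_2| = 0.5357.
Moduli of all roots: 1.3993, 0.5357.
All moduli strictly greater than 1? No.
Verdict: Not stationary.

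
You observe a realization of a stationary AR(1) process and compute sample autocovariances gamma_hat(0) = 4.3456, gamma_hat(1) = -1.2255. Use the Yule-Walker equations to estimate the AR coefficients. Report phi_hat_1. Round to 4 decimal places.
\hat\phi_{1} = -0.2820

The Yule-Walker equations for an AR(p) process read, in matrix form,
  Gamma_p phi = r_p,   with   (Gamma_p)_{ij} = gamma(|i - j|),
                       (r_p)_i = gamma(i),   i,j = 1..p.
Substitute the sample gammas (Toeplitz matrix and right-hand side of size 1):
  Gamma_p = [[4.3456]]
  r_p     = [-1.2255]
With p = 1 this is the single equation gamma(0) phi_1 = gamma(1):
  phi_hat_1 = gamma(1) / gamma(0) = -1.2255 / 4.3456 = -0.2820.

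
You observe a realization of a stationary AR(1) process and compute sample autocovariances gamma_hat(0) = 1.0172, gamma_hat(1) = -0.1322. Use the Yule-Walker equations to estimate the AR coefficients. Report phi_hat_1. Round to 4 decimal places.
\hat\phi_{1} = -0.1300

The Yule-Walker equations for an AR(p) process read, in matrix form,
  Gamma_p phi = r_p,   with   (Gamma_p)_{ij} = gamma(|i - j|),
                       (r_p)_i = gamma(i),   i,j = 1..p.
Substitute the sample gammas (Toeplitz matrix and right-hand side of size 1):
  Gamma_p = [[1.0172]]
  r_p     = [-0.1322]
With p = 1 this is the single equation gamma(0) phi_1 = gamma(1):
  phi_hat_1 = gamma(1) / gamma(0) = -0.1322 / 1.0172 = -0.1300.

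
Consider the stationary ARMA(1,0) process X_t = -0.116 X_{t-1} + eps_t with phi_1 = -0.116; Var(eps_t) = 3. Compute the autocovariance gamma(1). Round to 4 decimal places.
\gamma(1) = -0.3527

Multiply the model equation by X_{t-k} and take expectations. With theta_0 = psi_0 = 1 and psi_j the MA(infinity) weights, this gives
  gamma(k) - sum_i phi_i gamma(k-i) = c_k,
  c_k = sigma^2 * sum_{j=k..q} theta_j psi_{j-k}   (c_k = 0 for k > q),
using gamma(-m) = gamma(m).
Pure AR (q = 0): c_0 = sigma^2 = 3, c_k = 0 for k >= 1.
Equations for k = 0 and k = 1 (AR order 1):
  gamma(0) = phi_1 gamma(1) + c_0
  gamma(1) = phi_1 gamma(0) + c_1
Substituting the second into the first: gamma(0) (1 - phi_1^2) = c_0 + phi_1 c_1, so
  gamma(0) = c_0 / (1 - phi_1^2) = 3 / (1 - (-0.116)^2) = 3 / 0.986544 = 3.040919.
  gamma(1) = phi_1 gamma(0) = (-0.116)(3.040919) = -0.352747.
Therefore gamma(1) = -0.3527 (to 4 decimal places).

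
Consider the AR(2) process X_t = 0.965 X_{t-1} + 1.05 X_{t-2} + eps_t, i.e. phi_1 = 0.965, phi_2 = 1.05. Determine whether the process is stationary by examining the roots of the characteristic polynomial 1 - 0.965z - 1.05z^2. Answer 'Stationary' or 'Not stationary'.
\text{Not stationary}

The AR(p) characteristic polynomial is P(z) = 1 - 0.965z - 1.05z^2.
Stationarity requires all roots to lie outside the unit circle, i.e. |z| > 1 for every root.
Set 1 + (-0.965) z + (-1.05) z^2 = 0, i.e. a z^2 + b z + c = 0 with a = -1.05, b = -0.965, c = 1.
Discriminant D = b^2 - 4ac = (-0.965)^2 - 4*(-1.05)*1 = 0.931225 - (-4.2) = 5.131225.
D >= 0, so the roots are real: z = (-b +/- sqrt(D)) / (2a) = (0.965 +/- 2.265221) / (-2.1).
  z_1 = (0.965 + 2.265221) / (-2.1) = -1.5382,   |z_1| = 1.5382.
  z_2 = (0.965 - 2.265221) / (-2.1) = 0.6192,   |z_2| = 0.6192.
Moduli of all roots: 1.5382, 0.6192.
All moduli strictly greater than 1? No.
Verdict: Not stationary.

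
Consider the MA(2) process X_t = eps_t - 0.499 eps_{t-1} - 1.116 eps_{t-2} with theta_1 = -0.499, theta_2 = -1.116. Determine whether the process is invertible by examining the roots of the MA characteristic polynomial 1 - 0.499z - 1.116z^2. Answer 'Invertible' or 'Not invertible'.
\text{Not invertible}

The MA(q) characteristic polynomial is P(z) = 1 - 0.499z - 1.116z^2.
Invertibility requires all roots to lie outside the unit circle, i.e. |z| > 1 for every root.
Set 1 + (-0.499) z + (-1.116) z^2 = 0, i.e. a z^2 + b z + c = 0 with a = -1.116, b = -0.499, c = 1.
Discriminant D = b^2 - 4ac = (-0.499)^2 - 4*(-1.116)*1 = 0.249001 - (-4.464) = 4.713001.
D >= 0, so the roots are real: z = (-b +/- sqrt(D)) / (2a) = (0.499 +/- 2.170945) / (-2.232).
  z_1 = (0.499 + 2.170945) / (-2.232) = -1.1962,   |z_1| = 1.1962.
  z_2 = (0.499 - 2.170945) / (-2.232) = 0.7491,   |z_2| = 0.7491.
Moduli of all roots: 1.1962, 0.7491.
All moduli strictly greater than 1? No.
Verdict: Not invertible.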